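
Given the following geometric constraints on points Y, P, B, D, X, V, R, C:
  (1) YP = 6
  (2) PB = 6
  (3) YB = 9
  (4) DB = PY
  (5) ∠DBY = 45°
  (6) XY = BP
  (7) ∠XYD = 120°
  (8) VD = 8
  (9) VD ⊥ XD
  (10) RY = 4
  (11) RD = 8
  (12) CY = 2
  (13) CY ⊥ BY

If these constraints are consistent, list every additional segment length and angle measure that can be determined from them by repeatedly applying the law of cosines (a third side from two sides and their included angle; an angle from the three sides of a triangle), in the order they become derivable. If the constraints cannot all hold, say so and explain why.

The constraints are consistent. Derivable facts, in order:
After 1 step:
- BC = √85
- YD ≈ 6.37
- ∠BPY = 97.18°
- ∠BYP = 41.41°
- ∠PBY = 41.41°
After 2 steps:
- DX ≈ 10.72
- ∠BCY = 77.47°
- ∠BDY = 93.27°
- ∠BYD = 41.73°
- ∠CBY = 12.53°
- ∠DRY = 52.04°
- ∠DYR = 98.31°
- ∠RDY = 29.65°
After 3 steps:
- XV ≈ 13.37
- ∠DXY = 31°
- ∠XDY = 29°
After 4 steps:
- ∠DVX = 53.26°
- ∠DXV = 36.74°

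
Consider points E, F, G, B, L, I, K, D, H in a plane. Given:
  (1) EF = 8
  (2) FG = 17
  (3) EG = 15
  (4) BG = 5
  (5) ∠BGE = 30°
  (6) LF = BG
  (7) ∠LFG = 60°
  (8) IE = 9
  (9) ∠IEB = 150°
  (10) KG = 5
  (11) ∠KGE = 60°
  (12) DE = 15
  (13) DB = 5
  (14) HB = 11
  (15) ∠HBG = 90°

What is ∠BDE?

Step 1: By the law of cosines on triangle BGE: BE² = 5² + 15² − 2·5·15·cos(30°) = 120.1, so BE ≈ 10.96.
Step 2: By the inverse law of cosines on triangle BDE: cos(∠BDE) = (5² + 15² − 10.96²) / (2·5·15) = 129.9/150 = 0.866, so ∠BDE = 30°.

Therefore, the measure of angle ∠BDE = 30°.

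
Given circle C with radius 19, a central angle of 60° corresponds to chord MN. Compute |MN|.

Chord = 2(19) sin(30°) = 19

19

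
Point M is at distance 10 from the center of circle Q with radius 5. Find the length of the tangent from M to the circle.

tangent = √(d² - r²) = √(10² - 5²) = √(100 - 25) = √75 = 5*sqrt(3)

5*sqrt(3)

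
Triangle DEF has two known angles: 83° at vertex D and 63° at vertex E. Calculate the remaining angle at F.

angle F = 180 - 83 - 63 = 34 degrees.

34 degrees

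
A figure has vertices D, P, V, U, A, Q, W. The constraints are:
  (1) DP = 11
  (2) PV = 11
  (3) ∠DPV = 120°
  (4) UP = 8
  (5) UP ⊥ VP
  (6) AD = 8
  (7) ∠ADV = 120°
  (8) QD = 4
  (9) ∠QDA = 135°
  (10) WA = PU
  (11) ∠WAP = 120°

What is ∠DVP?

Step 1: By the law of cosines on triangle VPD: VD² = 11² + 11² − 2·11·11·cos(120°) = 363, so VD = 11·√3.
Step 2: By the inverse law of cosines on triangle DVP: cos(∠DVP) = ((11·√3)² + 11² − 11²) / (2·11·√3·11) = 363/419.16 = 0.866, so ∠DVP = 30°.

Therefore, the measure of angle ∠DVP = 30°.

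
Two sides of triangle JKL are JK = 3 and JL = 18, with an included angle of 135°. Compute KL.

When two sides and the included angle are known, the law of cosines gives the third side.
c^2 = a^2 + b^2 - 2ab cos(C) generalizes the Pythagorean theorem to non-right triangles.
Here: KL^2 = 9 + 324 - 108*(-sqrt(2)/2) = 54*sqrt(2) + 333
KL = 3*sqrt(6*sqrt(2) + 37)

3*sqrt(6*sqrt(2) + 37)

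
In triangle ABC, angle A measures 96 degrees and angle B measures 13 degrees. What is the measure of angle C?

angle C = 180 - 96 - 13 = 71 degrees.

71 degrees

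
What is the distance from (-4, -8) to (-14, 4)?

d = sqrt((-14 - -4)^2 + (4 - -8)^2)
d = sqrt(-10^2 + 12^2)
d = sqrt(100 + 144)
d = sqrt(244) = 2*sqrt(61)

2*sqrt(61)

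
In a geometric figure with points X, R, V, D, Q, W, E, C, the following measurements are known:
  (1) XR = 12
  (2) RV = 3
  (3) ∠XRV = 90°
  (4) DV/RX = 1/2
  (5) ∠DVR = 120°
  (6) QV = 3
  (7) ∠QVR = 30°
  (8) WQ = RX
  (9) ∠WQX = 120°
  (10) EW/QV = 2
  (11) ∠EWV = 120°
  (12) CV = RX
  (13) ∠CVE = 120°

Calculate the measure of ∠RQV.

Step 1: By the law of cosines on triangle QVR: QR² = 3² + 3² − 2·3·3·cos(30°) = 2.41, so QR ≈ 1.55.
Step 2: By the inverse law of cosines on triangle RQV: cos(∠RQV) = (1.55² + 3² − 3²) / (2·1.55·3) = 2.41/9.32 = 0.2588, so ∠RQV = 75°.

Therefore, the measure of angle ∠RQV = 75°.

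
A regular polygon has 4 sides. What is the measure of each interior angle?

Each interior angle of a regular n-gon is (n - 2) * 180 / n.
For n = 4: (4 - 2) * 180 / 4 = 360/4 = 90 degrees.

90 degrees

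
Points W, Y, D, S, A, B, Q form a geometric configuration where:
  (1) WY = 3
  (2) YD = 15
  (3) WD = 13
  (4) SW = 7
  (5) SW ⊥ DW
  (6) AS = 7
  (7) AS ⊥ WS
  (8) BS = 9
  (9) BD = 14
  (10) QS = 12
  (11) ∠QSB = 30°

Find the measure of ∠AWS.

Step 1: By the law of cosines on triangle WSA: WA² = 7² + 7² − 2·7·7·cos(90°) = 98, so WA = 7·√2.
Step 2: By the inverse law of cosines on triangle AWS: cos(∠AWS) = ((7·√2)² + 7² − 7²) / (2·7·√2·7) = 98/138.59 = 0.7071, so ∠AWS = 45°.

Therefore, the measure of angle ∠AWS = 45°.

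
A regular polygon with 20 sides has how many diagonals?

Total line segments between 20 vertices = C(20,2) = 190.
Subtract the 20 sides: 190 - 20 = 170 diagonals.

170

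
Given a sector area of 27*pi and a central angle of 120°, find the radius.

Sector area A = πr² × θ/360, so r² = 360A / (πθ).
r² = 360 × 27*pi / (π × 120)
r² = 81
r = 9

9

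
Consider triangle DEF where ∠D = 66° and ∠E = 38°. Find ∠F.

angle F = 180 - 66 - 38 = 76 degrees.

76 degrees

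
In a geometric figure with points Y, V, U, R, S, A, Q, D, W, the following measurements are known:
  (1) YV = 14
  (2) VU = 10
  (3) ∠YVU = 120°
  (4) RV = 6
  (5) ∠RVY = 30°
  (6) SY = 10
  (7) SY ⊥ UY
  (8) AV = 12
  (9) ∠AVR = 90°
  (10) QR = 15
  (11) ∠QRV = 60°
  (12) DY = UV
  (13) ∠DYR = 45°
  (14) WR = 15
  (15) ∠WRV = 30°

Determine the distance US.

Step 1: By the law of cosines on triangle UVY: UY² = 10² + 14² − 2·10·14·cos(120°) = 436, so UY = 2·√109.
Step 2: By the law of cosines on triangle UYS: US² = (2·√109)² + 10² − 2·2·√109·10·cos(90°) = 536, so US = 2·√134.

Therefore, the length of US = 2·√134.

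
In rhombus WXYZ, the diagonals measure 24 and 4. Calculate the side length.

The diagonals of a rhombus bisect each other at right angles.
Half-diagonals: 24/2 = 12 and 4/2 = 2
side = sqrt(12^2 + 2^2)
side = sqrt(144 + 4)
side = sqrt(148) = 2*sqrt(37)

2*sqrt(37)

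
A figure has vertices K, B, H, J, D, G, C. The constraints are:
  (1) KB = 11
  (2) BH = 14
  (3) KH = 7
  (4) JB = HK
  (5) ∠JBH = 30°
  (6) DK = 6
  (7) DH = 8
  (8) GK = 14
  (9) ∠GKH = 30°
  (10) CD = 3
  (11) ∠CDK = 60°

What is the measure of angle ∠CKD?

Step 1: By the law of cosines on triangle KDC: KC² = 6² + 3² − 2·6·3·cos(60°) = 27, so KC = 3·√3.
Step 2: By the inverse law of cosines on triangle CKD: cos(∠CKD) = ((3·√3)² + 6² − 3²) / (2·3·√3·6) = 54/62.35 = 0.866, so ∠CKD = 30°.

Therefore, the measure of angle ∠CKD = 30°.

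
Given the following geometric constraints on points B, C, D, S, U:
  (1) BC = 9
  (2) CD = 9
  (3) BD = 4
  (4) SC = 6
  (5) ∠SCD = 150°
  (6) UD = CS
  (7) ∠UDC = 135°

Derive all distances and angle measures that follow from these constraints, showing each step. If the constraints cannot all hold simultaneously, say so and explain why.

The constraints are consistent.

From the given relations:
  UD = CS = 6

Step 1: From CD = 9, DU = 6, and ∠CDU = 135°, by the law of cosines:
  CU² = CD² + DU² - 2·CD·DU·cos(135°) = 81 + 36 + 76.37 = 193.4
  CU ≈ 13.91

Step 2: From DC = 9, CS = 6, and ∠DCS = 150°, by the law of cosines:
  DS² = DC² + CS² - 2·DC·CS·cos(150°) = 81 + 36 + 93.53 = 210.5
  DS ≈ 14.51

Step 3: From BC = 9, BD = 4, CD = 9, by the inverse law of cosines:
  cos(∠CBD) = (BC² + BD² - CD²) / (2·BC·BD)
  ∠CBD = 77.16°

Step 4: From CB = 9, CD = 9, BD = 4, by the inverse law of cosines:
  cos(∠BCD) = (CB² + CD² - BD²) / (2·CB·CD)
  ∠BCD = 25.68°

Step 5: From DB = 4, DC = 9, BC = 9, by the inverse law of cosines:
  cos(∠BDC) = (DB² + DC² - BC²) / (2·DB·DC)
  ∠BDC = 77.16°

Step 6: From CD = 9, CU = 13.91, DU = 6, by the inverse law of cosines:
  cos(∠DCU) = (CD² + CU² - DU²) / (2·CD·CU)
  ∠DCU = 17.76°

Step 7: From DC = 9, DS = 14.51, CS = 6, by the inverse law of cosines:
  cos(∠CDS) = (DC² + DS² - CS²) / (2·DC·DS)
  ∠CDS = 11.93°

Step 8: From SC = 6, SD = 14.51, CD = 9, by the inverse law of cosines:
  cos(∠CSD) = (SC² + SD² - CD²) / (2·SC·SD)
  ∠CSD = 18.07°

Step 9: From UC = 13.91, UD = 6, CD = 9, by the inverse law of cosines:
  cos(∠CUD) = (UC² + UD² - CD²) / (2·UC·UD)
  ∠CUD = 27.24°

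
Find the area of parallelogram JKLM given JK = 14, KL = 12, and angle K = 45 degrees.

Area = 14 * 12 * sin(45°) = 168 * sqrt(2)/2 = 84*sqrt(2)

84*sqrt(2)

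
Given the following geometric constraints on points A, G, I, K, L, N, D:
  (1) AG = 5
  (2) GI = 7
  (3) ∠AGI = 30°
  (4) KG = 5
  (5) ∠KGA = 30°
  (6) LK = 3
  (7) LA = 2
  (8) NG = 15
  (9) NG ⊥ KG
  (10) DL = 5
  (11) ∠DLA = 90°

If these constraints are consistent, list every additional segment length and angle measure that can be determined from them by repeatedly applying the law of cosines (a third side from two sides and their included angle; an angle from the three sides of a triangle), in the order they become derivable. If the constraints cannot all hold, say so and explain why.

The constraints are consistent. Derivable facts, in order:
After 1 step:
- AD = √29
- AI ≈ 3.66
- AK ≈ 2.59
- KN = 5·√10
After 2 steps:
- ∠ADL = 21.8°
- ∠AIG = 43.12°
- ∠AKG = 75°
- ∠AKL = 41.12°
- ∠ALK = 58.32°
- ∠DAL = 68.2°
- ∠GAI = 106.88°
- ∠GAK = 75°
- ∠GKN = 71.57°
- ∠GNK = 18.43°
- ∠KAL = 80.56°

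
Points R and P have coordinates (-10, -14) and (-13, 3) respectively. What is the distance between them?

d = sqrt((-13 - -10)^2 + (3 - -14)^2)
d = sqrt(-3^2 + 17^2)
d = sqrt(9 + 289)
d = sqrt(298)

sqrt(298)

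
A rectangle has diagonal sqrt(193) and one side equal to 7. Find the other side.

Using the Pythagorean theorem: d^2 = a^2 + b^2
b^2 = d^2 - a^2
b^2 = 193 - 49
b^2 = 144
b = sqrt(144) = 12

12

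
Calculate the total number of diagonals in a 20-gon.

Total line segments between 20 vertices = C(20,2) = 190.
Subtract the 20 sides: 190 - 20 = 170 diagonals.

170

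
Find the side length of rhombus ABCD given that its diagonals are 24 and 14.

The diagonals of a rhombus bisect each other at right angles.
Half-diagonals: 24/2 = 12 and 14/2 = 7
side = sqrt(12^2 + 7^2)
side = sqrt(144 + 49)
side = sqrt(193)

sqrt(193)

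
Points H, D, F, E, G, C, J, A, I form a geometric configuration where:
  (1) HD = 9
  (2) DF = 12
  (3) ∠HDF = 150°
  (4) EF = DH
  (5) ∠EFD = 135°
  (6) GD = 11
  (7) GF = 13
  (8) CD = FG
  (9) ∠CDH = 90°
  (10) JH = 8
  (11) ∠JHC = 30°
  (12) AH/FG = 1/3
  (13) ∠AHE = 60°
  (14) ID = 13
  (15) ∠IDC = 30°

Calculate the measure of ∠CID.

From the given relations: CD = FG = 13.
Step 1: By the law of cosines on triangle IDC: IC² = 13² + 13² − 2·13·13·cos(30°) = 45.28, so IC ≈ 6.73.
Step 2: By the inverse law of cosines on triangle CID: cos(∠CID) = (6.73² + 13² − 13²) / (2·6.73·13) = 45.28/174.96 = 0.2588, so ∠CID = 75°.

Therefore, the measure of angle ∠CID = 75°.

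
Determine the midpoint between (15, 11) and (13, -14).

The midpoint is the point halfway along the segment.
Move half the horizontal distance: 15 + (13 - 15)/2 = 15 + -2/2 = 14
Move half the vertical distance: 11 + (-14 - 11)/2 = 11 + -25/2 = -3/2
Midpoint = (14, -3/2)

(14, -3/2)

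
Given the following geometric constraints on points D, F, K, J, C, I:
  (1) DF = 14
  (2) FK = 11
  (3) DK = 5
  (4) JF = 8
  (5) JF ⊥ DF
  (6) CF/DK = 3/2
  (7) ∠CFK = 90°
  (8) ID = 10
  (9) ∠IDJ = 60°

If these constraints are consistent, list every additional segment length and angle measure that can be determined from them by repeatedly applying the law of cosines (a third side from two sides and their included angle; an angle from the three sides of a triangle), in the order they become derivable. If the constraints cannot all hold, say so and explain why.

The constraints are consistent. Derivable facts, in order:
After 1 step:
- DJ = 2·√65
- KC ≈ 13.31
- ∠DFK = 18.55°
- ∠DKF = 117.04°
- ∠FDK = 44.42°
After 2 steps:
- JI ≈ 14.1
- ∠CKF = 34.29°
- ∠DJF = 60.26°
- ∠FCK = 55.71°
- ∠FDJ = 29.74°
After 3 steps:
- ∠DIJ = 82.1°
- ∠DJI = 37.9°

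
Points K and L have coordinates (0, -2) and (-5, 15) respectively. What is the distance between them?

The horizontal distance is |-5 - 0| = 5 and the vertical distance is |15 - -2| = 17.
By the Pythagorean theorem, d = sqrt(5^2 + 17^2) = sqrt(314).

sqrt(314)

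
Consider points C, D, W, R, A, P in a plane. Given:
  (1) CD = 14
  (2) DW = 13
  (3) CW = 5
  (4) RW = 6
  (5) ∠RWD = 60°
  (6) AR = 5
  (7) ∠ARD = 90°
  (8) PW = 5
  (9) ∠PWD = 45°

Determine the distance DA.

Step 1: By the law of cosines on triangle DWR: DR² = 13² + 6² − 2·13·6·cos(60°) = 127, so DR = √127.
Step 2: By the law of cosines on triangle DRA: DA² = √127² + 5² − 2·√127·5·cos(90°) = 152, so DA = 2·√38.

Therefore, the length of DA = 2·√38.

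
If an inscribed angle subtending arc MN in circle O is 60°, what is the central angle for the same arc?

The inscribed angle theorem states that a central angle is always twice any inscribed angle that subtends the same arc.
Since the inscribed angle is 60°, the central angle = 2 × 60° = 120°.

120°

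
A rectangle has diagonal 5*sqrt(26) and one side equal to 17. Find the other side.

The diagonal of a rectangle forms a right triangle with the two sides.
Rearranging the Pythagorean theorem: missing side = sqrt(d^2 - known^2).
= sqrt(650 - 289) = sqrt(361) = 19.

19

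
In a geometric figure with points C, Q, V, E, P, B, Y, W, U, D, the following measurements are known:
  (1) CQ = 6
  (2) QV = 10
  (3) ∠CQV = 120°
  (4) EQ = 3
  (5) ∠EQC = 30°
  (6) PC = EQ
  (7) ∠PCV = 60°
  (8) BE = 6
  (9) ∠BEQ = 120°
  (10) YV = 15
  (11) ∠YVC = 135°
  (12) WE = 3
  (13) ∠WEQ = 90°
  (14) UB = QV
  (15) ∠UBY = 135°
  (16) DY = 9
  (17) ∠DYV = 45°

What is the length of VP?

From the given relations: PC = EQ = 3.
Step 1: By the law of cosines on triangle CQV: CV² = 6² + 10² − 2·6·10·cos(120°) = 196, so CV = 14.
Step 2: By the law of cosines on triangle VCP: VP² = 14² + 3² − 2·14·3·cos(60°) = 163, so VP = √163.

Therefore, the length of VP = √163.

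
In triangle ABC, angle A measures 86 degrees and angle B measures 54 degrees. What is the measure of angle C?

The interior angles sum to 180°: angle C = 180 - 86 - 54 = 40°.
The triangle is acute (angles 86°, 54°, 40°).

40 degrees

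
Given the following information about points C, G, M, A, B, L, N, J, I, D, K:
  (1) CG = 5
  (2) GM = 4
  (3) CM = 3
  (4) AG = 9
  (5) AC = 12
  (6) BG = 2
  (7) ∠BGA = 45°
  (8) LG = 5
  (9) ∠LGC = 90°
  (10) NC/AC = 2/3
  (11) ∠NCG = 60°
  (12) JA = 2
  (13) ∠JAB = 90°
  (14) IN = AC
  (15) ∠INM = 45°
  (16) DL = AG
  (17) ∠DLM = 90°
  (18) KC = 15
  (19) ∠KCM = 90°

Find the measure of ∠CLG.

Step 1: By the law of cosines on triangle LGC: LC² = 5² + 5² − 2·5·5·cos(90°) = 50, so LC = 5·√2.
Step 2: By the inverse law of cosines on triangle CLG: cos(∠CLG) = ((5·√2)² + 5² − 5²) / (2·5·√2·5) = 50/70.71 = 0.7071, so ∠CLG = 45°.

Therefore, the measure of angle ∠CLG = 45°.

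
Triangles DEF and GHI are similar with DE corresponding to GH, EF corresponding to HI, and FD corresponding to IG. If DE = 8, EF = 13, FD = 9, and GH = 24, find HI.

Similar triangles have proportional sides. Setting up the proportion:
GH / DE = HI / EF
24 / 8 = HI / 13
HI = 13 * 24 / 8 = 39.

39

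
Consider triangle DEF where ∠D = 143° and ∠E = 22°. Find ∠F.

angle F = 180 - 143 - 22 = 15 degrees.

15 degrees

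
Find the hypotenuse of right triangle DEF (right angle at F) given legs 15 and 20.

In a right triangle, the square of the hypotenuse equals the sum of the squares of the two legs.
The legs are 15 and 20, so the hypotenuse = sqrt(225 + 400) = sqrt(625) = 25.

25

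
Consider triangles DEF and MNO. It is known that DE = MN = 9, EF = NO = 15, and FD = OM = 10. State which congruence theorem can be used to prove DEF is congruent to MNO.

Consider the given information: DE = MN = 9, EF = NO = 15, and FD = OM = 10
This is not ASA or HL: ASA requires two angles and the side between them. HL only applies to right triangles with matching hypotenuse and leg.
The correct criterion is SSS. All three pairs of corresponding sides are equal (Side-Side-Side).

SSS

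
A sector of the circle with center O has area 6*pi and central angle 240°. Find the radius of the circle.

r² = 360 × 6*pi / (π × 240) = 9, so r = 3.

3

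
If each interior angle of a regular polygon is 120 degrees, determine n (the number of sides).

Exterior angle = 180 - 120 = 60. n = 360 / 60 = 6.

6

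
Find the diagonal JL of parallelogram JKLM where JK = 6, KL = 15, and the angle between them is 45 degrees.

Using the law of cosines:
d^2 = 6^2 + 15^2 - 2(6)(15)cos(45 degrees)
d^2 = 36 + 225 - 180*sqrt(2)/2
d^2 = 261 - 90*sqrt(2)
d = 3*sqrt(29 - 10*sqrt(2))

3*sqrt(29 - 10*sqrt(2))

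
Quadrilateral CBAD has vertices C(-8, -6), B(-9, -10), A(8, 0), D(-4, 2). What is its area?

Using the Shoelace formula for a quadrilateral (vertices in order):
Area = (1/2)|sum of (x_i * y_(i+1) - x_(i+1) * y_i)|
Terms: (-8*-10 - -9*-6) = 26, (-9*0 - 8*-10) = 80, (8*2 - -4*0) = 16, (-4*-6 - -8*2) = 40
Sum = 162
Area = (1/2)(162) = 81

81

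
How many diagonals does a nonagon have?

The number of diagonals in an n-gon is n(n - 3)/2.
For n = 9: 9(9 - 3)/2 = 9 × 6 / 2 = 27.

27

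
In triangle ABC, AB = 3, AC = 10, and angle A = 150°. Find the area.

Area = (1/2)(3)(10) sin(150°) = (1/2)(3)(10)(1/2) = 15/2

15/2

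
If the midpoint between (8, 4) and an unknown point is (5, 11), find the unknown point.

Using the midpoint formula: M = ((x1 + x2)/2, (y1 + y2)/2)
We know M = (5, 11) and C = (8, 4)
For x: 5 = (8 + x2)/2, so x2 = 2*5 - 8 = 2
For y: 11 = (4 + y2)/2, so y2 = 2*11 - 4 = 18
D = (2, 18)

(2, 18)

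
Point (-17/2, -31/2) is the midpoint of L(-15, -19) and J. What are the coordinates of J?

Using the midpoint formula: M = ((x1 + x2)/2, (y1 + y2)/2)
We know M = (-17/2, -31/2) and L = (-15, -19)
For x: -17/2 = (-15 + x2)/2, so x2 = 2*-17/2 - -15 = -2
For y: -31/2 = (-19 + y2)/2, so y2 = 2*-31/2 - -19 = -12
J = (-2, -12)

(-2, -12)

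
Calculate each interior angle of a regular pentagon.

Each interior angle of a regular n-gon is (n - 2) * 180 / n.
For n = 5: (5 - 2) * 180 / 5 = 540/5 = 108 degrees.

108 degrees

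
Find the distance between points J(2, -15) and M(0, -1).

d = sqrt((0 - 2)^2 + (-1 - -15)^2)
d = sqrt(-2^2 + 14^2)
d = sqrt(4 + 196)
d = sqrt(200) = 10*sqrt(2)

10*sqrt(2)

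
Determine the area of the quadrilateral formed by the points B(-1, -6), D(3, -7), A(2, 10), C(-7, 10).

Shoelace: sum of cross terms = 211, Area = (1/2)|211| = 211/2

211/2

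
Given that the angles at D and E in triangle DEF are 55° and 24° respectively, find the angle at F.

By the triangle angle sum property, the three interior angles of any triangle add up to 180°.
We know angle D = 55° and angle E = 24°, so their sum is 79°.
Therefore angle F = 180° - 79° = 101°.

101 degrees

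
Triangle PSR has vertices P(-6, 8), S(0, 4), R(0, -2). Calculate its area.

The Shoelace formula computes the area from vertex coordinates by summing cross products.
For vertices (-6,8), (0,4), (0,-2):
Signed sum = -6*4 - 0*8 + 0*-2 - 0*4 + 0*8 - -6*-2
= -24 + 0 + -12 = -36
Area = (1/2)|-36| = 18.

18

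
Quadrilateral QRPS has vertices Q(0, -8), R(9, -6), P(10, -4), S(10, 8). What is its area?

Shoelace: sum of cross terms = 136, Area = (1/2)|136| = 68

68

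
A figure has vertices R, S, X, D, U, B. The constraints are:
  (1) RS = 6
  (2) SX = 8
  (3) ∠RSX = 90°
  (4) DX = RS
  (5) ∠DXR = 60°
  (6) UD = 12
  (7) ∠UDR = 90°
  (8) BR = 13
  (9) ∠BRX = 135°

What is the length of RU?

From the given relations: DX = RS = 6.
Step 1: By the law of cosines on triangle XSR: XR² = 8² + 6² − 2·8·6·cos(90°) = 100, so XR = 10.
Step 2: By the law of cosines on triangle DXR: DR² = 6² + 10² − 2·6·10·cos(60°) = 76, so DR = 2·√19.
Step 3: By the law of cosines on triangle RDU: RU² = (2·√19)² + 12² − 2·2·√19·12·cos(90°) = 220, so RU = 2·√55.

Therefore, the length of RU = 2·√55.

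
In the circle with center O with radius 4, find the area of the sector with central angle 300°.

Sector area = π(4²)(5/6) = 40*pi/3

40*pi/3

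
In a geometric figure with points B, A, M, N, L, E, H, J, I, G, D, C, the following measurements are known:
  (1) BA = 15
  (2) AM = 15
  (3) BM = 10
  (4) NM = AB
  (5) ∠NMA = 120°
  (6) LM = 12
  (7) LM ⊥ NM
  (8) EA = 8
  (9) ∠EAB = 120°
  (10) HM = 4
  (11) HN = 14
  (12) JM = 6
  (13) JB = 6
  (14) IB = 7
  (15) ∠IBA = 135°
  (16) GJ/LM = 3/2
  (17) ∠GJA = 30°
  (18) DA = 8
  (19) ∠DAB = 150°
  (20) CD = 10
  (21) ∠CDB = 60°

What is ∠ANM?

From the given relations: NM = AB = 15.
Step 1: By the law of cosines on triangle NMA: NA² = 15² + 15² − 2·15·15·cos(120°) = 675, so NA = 15·√3.
Step 2: By the inverse law of cosines on triangle ANM: cos(∠ANM) = ((15·√3)² + 15² − 15²) / (2·15·√3·15) = 675/779.42 = 0.866, so ∠ANM = 30°.

Therefore, the measure of angle ∠ANM = 30°.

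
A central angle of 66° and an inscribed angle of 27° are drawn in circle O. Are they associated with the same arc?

By the inscribed angle theorem, the inscribed angle for a central angle of 66° should be 66° / 2 = 33°.
The given inscribed angle is 27°, which does not equal 33°.
Therefore, no, they do not correspond to the same arc.

No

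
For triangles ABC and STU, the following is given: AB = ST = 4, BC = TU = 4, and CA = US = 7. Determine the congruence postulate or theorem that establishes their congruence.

The given information provides:
AB = ST = 4, BC = TU = 4, and CA = US = 7
This matches the SSS congruence theorem.
All three pairs of corresponding sides are equal (Side-Side-Side).

SSS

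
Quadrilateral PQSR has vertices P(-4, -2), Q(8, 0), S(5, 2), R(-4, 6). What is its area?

Shoelace: sum of cross terms = 102, Area = (1/2)|102| = 51

51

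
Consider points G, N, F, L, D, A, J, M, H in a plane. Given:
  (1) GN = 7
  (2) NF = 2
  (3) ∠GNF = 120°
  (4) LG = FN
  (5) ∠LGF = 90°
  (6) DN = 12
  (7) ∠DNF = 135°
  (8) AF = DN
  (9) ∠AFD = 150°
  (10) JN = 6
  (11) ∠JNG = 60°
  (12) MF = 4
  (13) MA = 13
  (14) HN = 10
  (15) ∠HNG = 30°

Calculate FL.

From the given relations: LG = FN = 2.
Step 1: By the law of cosines on triangle FNG: FG² = 2² + 7² − 2·2·7·cos(120°) = 67, so FG = √67.
Step 2: By the law of cosines on triangle FGL: FL² = √67² + 2² − 2·√67·2·cos(90°) = 71, so FL = √71.

Therefore, the length of FL = √71.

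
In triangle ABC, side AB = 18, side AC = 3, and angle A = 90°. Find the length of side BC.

By the law of cosines: BC^2 = AB^2 + AC^2 - 2*AB*AC*cos(A)
BC^2 = 18^2 + 3^2 - 2*18*3*cos(90°)
BC^2 = 324 + 9 - 108*(0)
BC^2 = 333
BC = 3*sqrt(37)

3*sqrt(37)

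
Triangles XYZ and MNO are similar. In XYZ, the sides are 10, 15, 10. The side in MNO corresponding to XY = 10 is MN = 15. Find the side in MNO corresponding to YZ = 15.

Similar triangles have proportional sides. Setting up the proportion:
MN / XY = NO / YZ
15 / 10 = NO / 15
NO = 15 * 15 / 10 = 45/2.

45/2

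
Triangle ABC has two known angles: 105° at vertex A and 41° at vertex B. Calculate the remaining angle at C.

angle C = 180 - 105 - 41 = 34 degrees.

34 degrees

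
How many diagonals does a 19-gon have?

The number of diagonals in an n-gon is n(n - 3)/2.
For n = 19: 19(19 - 3)/2 = 19 × 16 / 2 = 152.

152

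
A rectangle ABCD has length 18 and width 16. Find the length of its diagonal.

A rectangle's diagonal splits it into two right triangles, with the diagonal as the hypotenuse.
By the Pythagorean theorem, d^2 = 18^2 + 16^2 = 580.
Therefore d = sqrt(580) = 2*sqrt(145).

2*sqrt(145)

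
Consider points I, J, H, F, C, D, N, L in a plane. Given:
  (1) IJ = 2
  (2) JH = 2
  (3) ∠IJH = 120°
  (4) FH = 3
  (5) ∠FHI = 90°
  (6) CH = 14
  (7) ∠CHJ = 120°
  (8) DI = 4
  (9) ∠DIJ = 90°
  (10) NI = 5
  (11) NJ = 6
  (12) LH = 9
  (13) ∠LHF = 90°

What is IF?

Step 1: By the law of cosines on triangle HJI: HI² = 2² + 2² − 2·2·2·cos(120°) = 12, so HI = 2·√3.
Step 2: By the law of cosines on triangle IHF: IF² = (2·√3)² + 3² − 2·2·√3·3·cos(90°) = 21, so IF = √21.

Therefore, the length of IF = √21.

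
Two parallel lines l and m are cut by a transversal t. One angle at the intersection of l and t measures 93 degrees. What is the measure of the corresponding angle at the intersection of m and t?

When a transversal crosses parallel lines, angles in the same position at each intersection are called corresponding angles.
These are always equal, so the answer is 93 degrees.

93 degrees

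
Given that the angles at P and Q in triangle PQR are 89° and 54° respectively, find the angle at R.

The interior angles sum to 180°: angle R = 180 - 89 - 54 = 37°.
The triangle is acute (angles 89°, 54°, 37°).

37 degrees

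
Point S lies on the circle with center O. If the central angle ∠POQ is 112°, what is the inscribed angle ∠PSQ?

An inscribed angle intercepts an arc from a point on the circle, while the central angle intercepts the same arc from the center.
The inscribed angle is always half the central angle: 112° / 2 = 56°.

56°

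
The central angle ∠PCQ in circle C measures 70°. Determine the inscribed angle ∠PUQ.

By the inscribed angle theorem, the inscribed angle is half the central angle.
Inscribed angle = 70° / 2 = 35°

35°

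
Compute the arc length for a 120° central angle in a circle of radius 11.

Arc length = 2πr × θ/360
= 2π × 11 × 1/3
= 22*pi/3

22*pi/3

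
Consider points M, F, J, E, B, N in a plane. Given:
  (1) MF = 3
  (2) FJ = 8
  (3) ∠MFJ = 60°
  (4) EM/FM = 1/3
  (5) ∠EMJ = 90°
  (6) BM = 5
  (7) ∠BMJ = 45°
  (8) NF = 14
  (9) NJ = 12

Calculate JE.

From the given relations: EM = 1/3·FM = 1/3·3 = 1.
Step 1: By the law of cosines on triangle JFM: JM² = 8² + 3² − 2·8·3·cos(60°) = 49, so JM = 7.
Step 2: By the law of cosines on triangle JME: JE² = 7² + 1² − 2·7·1·cos(90°) = 50, so JE = 5·√2.

Therefore, the length of JE = 5·√2.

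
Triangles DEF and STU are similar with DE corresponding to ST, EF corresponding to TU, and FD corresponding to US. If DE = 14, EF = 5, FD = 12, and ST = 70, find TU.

Since the triangles are similar, the ratio of corresponding sides is constant.
Scale factor k = ST / DE = 70 / 14 = 5
TU = k * EF = 5 * 5 = 25

25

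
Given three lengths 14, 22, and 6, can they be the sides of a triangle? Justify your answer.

Check the triangle inequality: 14 + 6 = 20 ≤ 22.
Since the sum of two sides does not exceed the third, no triangle can be formed.

No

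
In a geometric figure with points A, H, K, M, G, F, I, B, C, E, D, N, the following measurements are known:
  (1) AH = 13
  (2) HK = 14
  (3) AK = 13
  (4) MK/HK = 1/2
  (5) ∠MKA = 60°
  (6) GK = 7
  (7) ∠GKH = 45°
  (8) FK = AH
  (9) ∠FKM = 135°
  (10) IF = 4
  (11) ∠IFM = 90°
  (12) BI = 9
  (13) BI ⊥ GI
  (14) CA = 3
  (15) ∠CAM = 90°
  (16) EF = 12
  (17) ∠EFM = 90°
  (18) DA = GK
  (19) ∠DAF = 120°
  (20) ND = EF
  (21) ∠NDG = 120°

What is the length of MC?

From the given relations: MK = 1/2·HK = 1/2·14 = 7.
Step 1: By the law of cosines on triangle AKM: AM² = 13² + 7² − 2·13·7·cos(60°) = 127, so AM = √127.
Step 2: By the law of cosines on triangle MAC: MC² = √127² + 3² − 2·√127·3·cos(90°) = 136, so MC = 2·√34.

Therefore, the length of MC = 2·√34.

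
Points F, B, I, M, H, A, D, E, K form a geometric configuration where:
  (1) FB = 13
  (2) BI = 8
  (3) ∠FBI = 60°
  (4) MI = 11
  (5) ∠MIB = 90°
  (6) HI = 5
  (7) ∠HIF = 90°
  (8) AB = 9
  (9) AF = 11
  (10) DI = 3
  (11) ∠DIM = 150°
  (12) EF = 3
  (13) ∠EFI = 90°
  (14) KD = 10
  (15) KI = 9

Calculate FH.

Step 1: By the law of cosines on triangle FBI: FI² = 13² + 8² − 2·13·8·cos(60°) = 129, so FI = √129.
Step 2: By the law of cosines on triangle FIH: FH² = √129² + 5² − 2·√129·5·cos(90°) = 154, so FH = √154.

Therefore, the length of FH = √154.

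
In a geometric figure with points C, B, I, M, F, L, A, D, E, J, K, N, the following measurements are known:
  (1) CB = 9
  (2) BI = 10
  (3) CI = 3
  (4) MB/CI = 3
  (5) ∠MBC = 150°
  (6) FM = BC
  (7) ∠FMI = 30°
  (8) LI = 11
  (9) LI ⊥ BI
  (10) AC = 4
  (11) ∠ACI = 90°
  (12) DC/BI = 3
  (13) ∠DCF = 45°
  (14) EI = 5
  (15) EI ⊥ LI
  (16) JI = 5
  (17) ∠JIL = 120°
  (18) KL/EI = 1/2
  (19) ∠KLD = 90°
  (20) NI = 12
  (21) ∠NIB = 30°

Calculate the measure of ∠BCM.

From the given relations: MB = 3·CI = 3·3 = 9.
Step 1: By the law of cosines on triangle CBM: CM² = 9² + 9² − 2·9·9·cos(150°) = 302.3, so CM ≈ 17.39.
Step 2: By the inverse law of cosines on triangle BCM: cos(∠BCM) = (9² + 17.39² − 9²) / (2·9·17.39) = 302.3/312.96 = 0.9659, so ∠BCM = 15°.

Therefore, the measure of angle ∠BCM = 15°.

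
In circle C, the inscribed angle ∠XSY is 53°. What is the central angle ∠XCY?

The inscribed angle theorem states that a central angle is always twice any inscribed angle that subtends the same arc.
Since the inscribed angle is 53°, the central angle = 2 × 53° = 106°.

106°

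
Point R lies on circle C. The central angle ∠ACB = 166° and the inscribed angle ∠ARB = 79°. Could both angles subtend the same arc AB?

By the inscribed angle theorem, the inscribed angle for a central angle of 166° should be 166° / 2 = 83°.
The given inscribed angle is 79°, which does not equal 83°.
Therefore, no, they do not correspond to the same arc.

No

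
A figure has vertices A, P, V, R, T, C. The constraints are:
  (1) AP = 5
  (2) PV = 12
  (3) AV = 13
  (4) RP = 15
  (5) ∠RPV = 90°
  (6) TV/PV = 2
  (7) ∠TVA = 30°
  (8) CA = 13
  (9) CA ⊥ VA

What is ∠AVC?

Step 1: By the law of cosines on triangle VAC: VC² = 13² + 13² − 2·13·13·cos(90°) = 338, so VC = 13·√2.
Step 2: By the inverse law of cosines on triangle AVC: cos(∠AVC) = (13² + (13·√2)² − 13²) / (2·13·13·√2) = 338/478 = 0.7071, so ∠AVC = 45°.

Therefore, the measure of angle ∠AVC = 45°.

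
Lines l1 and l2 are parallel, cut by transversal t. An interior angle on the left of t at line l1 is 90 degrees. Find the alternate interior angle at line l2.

Alternate interior angles formed by parallel lines and a transversal are equal.
The given angle is 90 degrees.
The alternate interior angle = 90 degrees.

90 degrees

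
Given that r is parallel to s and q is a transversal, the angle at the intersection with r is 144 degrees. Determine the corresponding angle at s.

When a transversal crosses parallel lines, angles in the same position at each intersection are called corresponding angles.
These are always equal, so the answer is 144 degrees.

144 degrees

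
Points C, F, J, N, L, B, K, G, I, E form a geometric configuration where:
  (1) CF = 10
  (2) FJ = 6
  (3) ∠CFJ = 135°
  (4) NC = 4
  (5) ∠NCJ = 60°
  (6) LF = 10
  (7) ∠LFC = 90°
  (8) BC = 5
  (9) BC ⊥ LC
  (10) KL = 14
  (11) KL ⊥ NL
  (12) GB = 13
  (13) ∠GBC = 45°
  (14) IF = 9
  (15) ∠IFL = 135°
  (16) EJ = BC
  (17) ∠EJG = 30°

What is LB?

Step 1: By the law of cosines on triangle LFC: LC² = 10² + 10² − 2·10·10·cos(90°) = 200, so LC = 10·√2.
Step 2: By the law of cosines on triangle LCB: LB² = (10·√2)² + 5² − 2·10·√2·5·cos(90°) = 225, so LB = 15.

Therefore, the length of LB = 15.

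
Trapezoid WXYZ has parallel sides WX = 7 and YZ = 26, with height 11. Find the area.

Area of a trapezoid = (base1 + base2) * height / 2
Area = (7 + 26) * 11 / 2
Area = 33 * 11 / 2
Area = 363 / 2
Area = 363/2

363/2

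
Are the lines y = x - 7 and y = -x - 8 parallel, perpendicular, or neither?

Slope of line 1: m1 = 1
Slope of line 2: m2 = -1
Two lines are perpendicular when the product of their slopes is -1 (negative reciprocals).
m1 * m2 = (1) * (-1) = -1, confirming perpendicularity.

Perpendicular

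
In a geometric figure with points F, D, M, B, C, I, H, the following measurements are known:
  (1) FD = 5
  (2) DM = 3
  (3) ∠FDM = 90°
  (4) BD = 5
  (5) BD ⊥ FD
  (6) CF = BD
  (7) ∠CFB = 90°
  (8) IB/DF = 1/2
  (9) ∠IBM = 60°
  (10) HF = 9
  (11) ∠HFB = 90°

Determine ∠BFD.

Step 1: By the law of cosines on triangle FDB: FB² = 5² + 5² − 2·5·5·cos(90°) = 50, so FB = 5·√2.
Step 2: By the inverse law of cosines on triangle BFD: cos(∠BFD) = ((5·√2)² + 5² − 5²) / (2·5·√2·5) = 50/70.71 = 0.7071, so ∠BFD = 45°.

Therefore, the measure of angle ∠BFD = 45°.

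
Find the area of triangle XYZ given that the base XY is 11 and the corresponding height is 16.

A triangle's area is half the area of a rectangle with the same base and height.
Area = (1/2) * 11 * 16 = 88.

88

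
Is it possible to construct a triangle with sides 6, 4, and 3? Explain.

For three segments to close into a triangle, no single side can be as long as the other two combined.
The longest side is 6, and 3 + 4 = 7 > 6.
A triangle can be formed.

Yes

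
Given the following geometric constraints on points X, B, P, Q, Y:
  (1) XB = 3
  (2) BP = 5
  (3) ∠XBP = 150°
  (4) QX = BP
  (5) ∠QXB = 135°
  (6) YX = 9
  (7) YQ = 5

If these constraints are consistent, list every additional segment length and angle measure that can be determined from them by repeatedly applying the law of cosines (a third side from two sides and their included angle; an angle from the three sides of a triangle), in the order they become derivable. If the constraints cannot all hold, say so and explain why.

The constraints are consistent. Derivable facts, in order:
After 1 step:
- BQ ≈ 7.43
- XP ≈ 7.74
- ∠QXY = 25.84°
- ∠QYX = 25.84°
- ∠XQY = 128.32°
After 2 steps:
- ∠BPX = 11.17°
- ∠BQX = 16.59°
- ∠BXP = 18.83°
- ∠QBX = 28.41°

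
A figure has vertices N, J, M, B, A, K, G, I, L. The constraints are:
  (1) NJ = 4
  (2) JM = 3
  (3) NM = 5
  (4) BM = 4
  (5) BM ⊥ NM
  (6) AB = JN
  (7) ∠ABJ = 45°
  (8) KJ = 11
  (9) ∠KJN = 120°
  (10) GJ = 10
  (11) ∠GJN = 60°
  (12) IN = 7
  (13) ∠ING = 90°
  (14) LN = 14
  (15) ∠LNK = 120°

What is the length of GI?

Step 1: By the law of cosines on triangle GJN: GN² = 10² + 4² − 2·10·4·cos(60°) = 76, so GN = 2·√19.
Step 2: By the law of cosines on triangle GNI: GI² = (2·√19)² + 7² − 2·2·√19·7·cos(90°) = 125, so GI = 5·√5.

Therefore, the length of GI = 5·√5.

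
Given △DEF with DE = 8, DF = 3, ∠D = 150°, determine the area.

When two sides and the included angle are known, the area formula is (1/2)ab sin(C).
The height from one side to the opposite vertex is 3 sin(150°) = 3/2.
Area = (1/2) * 8 * 3/2 = 6.

6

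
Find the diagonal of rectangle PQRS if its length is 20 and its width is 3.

d = sqrt(20^2 + 3^2) = sqrt(409)

sqrt(409)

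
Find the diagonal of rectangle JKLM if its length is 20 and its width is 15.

A rectangle's diagonal splits it into two right triangles, with the diagonal as the hypotenuse.
By the Pythagorean theorem, d^2 = 20^2 + 15^2 = 625.
Therefore d = sqrt(625) = 25.

25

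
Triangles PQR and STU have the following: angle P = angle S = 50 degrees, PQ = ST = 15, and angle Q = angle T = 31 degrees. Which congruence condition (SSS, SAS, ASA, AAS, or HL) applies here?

Consider the given information: angle P = angle S = 50 degrees, PQ = ST = 15, and angle Q = angle T = 31 degrees
This is not SAS or HL: SAS requires two sides and the included angle between them. HL only applies to right triangles with matching hypotenuse and leg.
The correct criterion is ASA. Two pairs of corresponding angles and the included side are equal (Angle-Side-Angle).

ASA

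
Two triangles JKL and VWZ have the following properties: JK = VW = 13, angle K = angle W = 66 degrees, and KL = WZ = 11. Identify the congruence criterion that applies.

The given information matches SAS: Two pairs of corresponding sides and the included angle are equal (Side-Angle-Side).

SAS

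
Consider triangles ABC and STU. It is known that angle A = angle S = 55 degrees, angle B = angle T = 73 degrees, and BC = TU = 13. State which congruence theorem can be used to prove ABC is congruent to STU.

The given information matches AAS: Two pairs of corresponding angles and a non-included side are equal (Angle-Angle-Side).

AAS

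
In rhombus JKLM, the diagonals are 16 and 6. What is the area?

Area = (16 * 6) / 2 = 96 / 2 = 48

48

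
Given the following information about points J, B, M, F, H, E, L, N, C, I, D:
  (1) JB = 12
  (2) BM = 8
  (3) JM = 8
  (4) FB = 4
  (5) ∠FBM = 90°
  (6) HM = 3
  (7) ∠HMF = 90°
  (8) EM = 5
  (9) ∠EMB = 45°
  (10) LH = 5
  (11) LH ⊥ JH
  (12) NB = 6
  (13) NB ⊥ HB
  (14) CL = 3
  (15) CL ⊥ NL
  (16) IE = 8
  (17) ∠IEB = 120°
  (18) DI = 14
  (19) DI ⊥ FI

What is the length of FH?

Step 1: By the law of cosines on triangle FBM: FM² = 4² + 8² − 2·4·8·cos(90°) = 80, so FM = 4·√5.
Step 2: By the law of cosines on triangle FMH: FH² = (4·√5)² + 3² − 2·4·√5·3·cos(90°) = 89, so FH = √89.

Therefore, the length of FH = √89.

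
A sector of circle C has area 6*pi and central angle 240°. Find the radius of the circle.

The sector covers 240°/360° = 2/3 of the full circle.
Full circle area = 6*pi / 2/3 = 9*pi.
Since full area = πr², we get r² = 9*pi/π = 9, so r = 3.

3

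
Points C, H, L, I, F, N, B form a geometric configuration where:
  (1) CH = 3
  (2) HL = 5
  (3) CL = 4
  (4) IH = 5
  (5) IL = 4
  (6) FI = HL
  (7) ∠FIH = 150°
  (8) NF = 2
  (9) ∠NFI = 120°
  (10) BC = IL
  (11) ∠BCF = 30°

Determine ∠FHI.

From the given relations: FI = HL = 5.
Step 1: By the law of cosines on triangle HIF: HF² = 5² + 5² − 2·5·5·cos(150°) = 93.3, so HF ≈ 9.66.
Step 2: By the inverse law of cosines on triangle FHI: cos(∠FHI) = (9.66² + 5² − 5²) / (2·9.66·5) = 93.3/96.59 = 0.9659, so ∠FHI = 15°.

Therefore, the measure of angle ∠FHI = 15°.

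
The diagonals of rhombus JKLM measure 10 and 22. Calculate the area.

Area = (10 * 22) / 2 = 220 / 2 = 110

110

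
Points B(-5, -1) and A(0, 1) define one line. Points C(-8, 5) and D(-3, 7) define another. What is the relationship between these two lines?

Slope of line 1: m1 = (1 - -1)/(0 - -5) = 2/5 = 2/5
Slope of line 2: m2 = (7 - 5)/(-3 - -8) = 2/5 = 2/5
Since m1 = m2 = 2/5, the lines are parallel.

Parallel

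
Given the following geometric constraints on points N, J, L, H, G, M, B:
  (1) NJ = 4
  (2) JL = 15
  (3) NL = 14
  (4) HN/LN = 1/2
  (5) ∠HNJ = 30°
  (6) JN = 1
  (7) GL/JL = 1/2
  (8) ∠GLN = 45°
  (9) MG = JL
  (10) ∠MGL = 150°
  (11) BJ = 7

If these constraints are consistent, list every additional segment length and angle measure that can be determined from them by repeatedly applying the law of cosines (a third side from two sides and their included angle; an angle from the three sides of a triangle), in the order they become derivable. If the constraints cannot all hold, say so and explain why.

These constraints are not satisfiable: (1) NJ = 4 and (6) JN = 1 assign two different lengths to the same segment. No planar figure meets all of them, so nothing further can be derived.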